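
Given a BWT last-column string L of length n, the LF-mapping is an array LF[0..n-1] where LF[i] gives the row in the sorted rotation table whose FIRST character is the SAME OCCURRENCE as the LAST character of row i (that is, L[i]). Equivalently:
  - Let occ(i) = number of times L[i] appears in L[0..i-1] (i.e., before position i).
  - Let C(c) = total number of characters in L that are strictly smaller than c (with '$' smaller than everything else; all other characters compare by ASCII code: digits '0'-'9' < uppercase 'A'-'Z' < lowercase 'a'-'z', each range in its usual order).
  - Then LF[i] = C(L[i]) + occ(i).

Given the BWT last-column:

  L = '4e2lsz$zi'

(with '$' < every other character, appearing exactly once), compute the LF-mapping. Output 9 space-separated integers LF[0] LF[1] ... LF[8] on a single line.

Char counts: '$':1, '2':1, '4':1, 'e':1, 'i':1, 'l':1, 's':1, 'z':2
C (first-col start): C('$')=0, C('2')=1, C('4')=2, C('e')=3, C('i')=4, C('l')=5, C('s')=6, C('z')=7
L[0]='4': occ=0, LF[0]=C('4')+0=2+0=2
L[1]='e': occ=0, LF[1]=C('e')+0=3+0=3
L[2]='2': occ=0, LF[2]=C('2')+0=1+0=1
L[3]='l': occ=0, LF[3]=C('l')+0=5+0=5
L[4]='s': occ=0, LF[4]=C('s')+0=6+0=6
L[5]='z': occ=0, LF[5]=C('z')+0=7+0=7
L[6]='$': occ=0, LF[6]=C('$')+0=0+0=0
L[7]='z': occ=1, LF[7]=C('z')+1=7+1=8
L[8]='i': occ=0, LF[8]=C('i')+0=4+0=4

Answer: 2 3 1 5 6 7 0 8 4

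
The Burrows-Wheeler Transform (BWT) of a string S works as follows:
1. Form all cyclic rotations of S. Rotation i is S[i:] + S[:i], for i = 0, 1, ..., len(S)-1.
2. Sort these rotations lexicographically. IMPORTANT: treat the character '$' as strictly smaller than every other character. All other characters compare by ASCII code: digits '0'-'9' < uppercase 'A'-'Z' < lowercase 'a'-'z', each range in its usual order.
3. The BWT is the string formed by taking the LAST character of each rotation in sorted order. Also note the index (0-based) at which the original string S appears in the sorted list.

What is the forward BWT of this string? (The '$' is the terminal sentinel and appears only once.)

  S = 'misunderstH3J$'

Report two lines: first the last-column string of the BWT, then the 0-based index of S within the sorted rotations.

Answer: JHt3ndm$ueriss
7

Derivation:
All 14 rotations (rotation i = S[i:]+S[:i]):
  rot[0] = misunderstH3J$
  rot[1] = isunderstH3J$m
  rot[2] = sunderstH3J$mi
  rot[3] = understH3J$mis
  rot[4] = nderstH3J$misu
  rot[5] = derstH3J$misun
  rot[6] = erstH3J$misund
  rot[7] = rstH3J$misunde
  rot[8] = stH3J$misunder
  rot[9] = tH3J$misunders
  rot[10] = H3J$misunderst
  rot[11] = 3J$misunderstH
  rot[12] = J$misunderstH3
  rot[13] = $misunderstH3J
Sorted (with $ < everything):
  sorted[0] = $misunderstH3J  (last char: 'J')
  sorted[1] = 3J$misunderstH  (last char: 'H')
  sorted[2] = H3J$misunderst  (last char: 't')
  sorted[3] = J$misunderstH3  (last char: '3')
  sorted[4] = derstH3J$misun  (last char: 'n')
  sorted[5] = erstH3J$misund  (last char: 'd')
  sorted[6] = isunderstH3J$m  (last char: 'm')
  sorted[7] = misunderstH3J$  (last char: '$')
  sorted[8] = nderstH3J$misu  (last char: 'u')
  sorted[9] = rstH3J$misunde  (last char: 'e')
  sorted[10] = stH3J$misunder  (last char: 'r')
  sorted[11] = sunderstH3J$mi  (last char: 'i')
  sorted[12] = tH3J$misunders  (last char: 's')
  sorted[13] = understH3J$mis  (last char: 's')
Last column: JHt3ndm$ueriss
Original string S is at sorted index 7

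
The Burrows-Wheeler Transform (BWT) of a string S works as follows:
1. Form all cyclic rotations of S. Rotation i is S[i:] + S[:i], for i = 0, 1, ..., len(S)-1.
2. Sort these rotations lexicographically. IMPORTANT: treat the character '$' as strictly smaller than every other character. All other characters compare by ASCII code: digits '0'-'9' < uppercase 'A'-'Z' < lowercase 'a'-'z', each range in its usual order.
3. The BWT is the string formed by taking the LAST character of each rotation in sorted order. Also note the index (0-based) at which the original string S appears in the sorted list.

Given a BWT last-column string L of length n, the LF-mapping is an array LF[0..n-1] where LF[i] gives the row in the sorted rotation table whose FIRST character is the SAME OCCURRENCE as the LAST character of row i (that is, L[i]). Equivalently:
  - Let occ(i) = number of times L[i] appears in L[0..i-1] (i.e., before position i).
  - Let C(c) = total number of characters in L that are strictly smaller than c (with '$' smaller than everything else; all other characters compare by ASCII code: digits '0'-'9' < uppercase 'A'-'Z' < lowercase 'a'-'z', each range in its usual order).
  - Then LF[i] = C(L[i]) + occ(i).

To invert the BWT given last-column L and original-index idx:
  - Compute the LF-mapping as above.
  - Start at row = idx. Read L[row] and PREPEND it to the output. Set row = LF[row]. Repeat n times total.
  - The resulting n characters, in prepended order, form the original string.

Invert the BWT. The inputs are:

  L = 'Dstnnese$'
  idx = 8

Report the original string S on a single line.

LF mapping: 1 6 8 4 5 2 7 3 0
Walk LF starting at row 8, prepending L[row]:
  step 1: row=8, L[8]='$', prepend. Next row=LF[8]=0
  step 2: row=0, L[0]='D', prepend. Next row=LF[0]=1
  step 3: row=1, L[1]='s', prepend. Next row=LF[1]=6
  step 4: row=6, L[6]='s', prepend. Next row=LF[6]=7
  step 5: row=7, L[7]='e', prepend. Next row=LF[7]=3
  step 6: row=3, L[3]='n', prepend. Next row=LF[3]=4
  step 7: row=4, L[4]='n', prepend. Next row=LF[4]=5
  step 8: row=5, L[5]='e', prepend. Next row=LF[5]=2
  step 9: row=2, L[2]='t', prepend. Next row=LF[2]=8
Reversed output: tennessD$

Answer: tennessD$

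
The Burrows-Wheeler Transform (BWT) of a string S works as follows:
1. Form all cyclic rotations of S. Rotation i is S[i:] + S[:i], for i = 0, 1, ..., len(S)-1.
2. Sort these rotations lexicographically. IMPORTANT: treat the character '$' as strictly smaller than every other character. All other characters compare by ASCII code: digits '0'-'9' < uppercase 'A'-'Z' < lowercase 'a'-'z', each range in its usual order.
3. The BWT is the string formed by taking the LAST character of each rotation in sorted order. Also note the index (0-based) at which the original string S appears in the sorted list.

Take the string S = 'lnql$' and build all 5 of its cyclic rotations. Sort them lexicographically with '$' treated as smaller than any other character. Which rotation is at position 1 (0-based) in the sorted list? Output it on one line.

Answer: l$lnq

Derivation:
All 5 rotations (rotation i = S[i:]+S[:i]):
  rot[0] = lnql$
  rot[1] = nql$l
  rot[2] = ql$ln
  rot[3] = l$lnq
  rot[4] = $lnql
Sorted (with $ < everything):
  sorted[0] = $lnql
  sorted[1] = l$lnq
  sorted[2] = lnql$
  sorted[3] = nql$l
  sorted[4] = ql$ln
sorted[1] = l$lnq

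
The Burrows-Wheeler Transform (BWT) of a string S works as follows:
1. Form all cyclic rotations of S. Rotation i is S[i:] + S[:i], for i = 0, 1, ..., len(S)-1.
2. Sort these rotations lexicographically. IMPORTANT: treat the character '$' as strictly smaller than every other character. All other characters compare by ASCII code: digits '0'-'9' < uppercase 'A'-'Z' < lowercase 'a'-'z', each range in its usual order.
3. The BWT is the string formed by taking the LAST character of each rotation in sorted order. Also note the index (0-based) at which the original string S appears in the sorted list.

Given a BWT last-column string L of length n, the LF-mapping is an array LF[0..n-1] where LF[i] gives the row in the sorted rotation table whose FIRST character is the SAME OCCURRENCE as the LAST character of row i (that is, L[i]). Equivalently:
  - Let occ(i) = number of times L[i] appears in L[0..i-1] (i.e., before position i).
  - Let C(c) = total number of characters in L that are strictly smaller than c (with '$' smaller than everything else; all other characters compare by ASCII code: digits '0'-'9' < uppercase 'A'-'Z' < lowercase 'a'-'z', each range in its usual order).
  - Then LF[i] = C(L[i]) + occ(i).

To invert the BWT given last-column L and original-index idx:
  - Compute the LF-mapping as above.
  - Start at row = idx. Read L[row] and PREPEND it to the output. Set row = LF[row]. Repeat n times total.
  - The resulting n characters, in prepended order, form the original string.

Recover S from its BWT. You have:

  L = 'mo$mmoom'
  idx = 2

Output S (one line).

Answer: mmmooom$

Derivation:
LF mapping: 1 5 0 2 3 6 7 4
Walk LF starting at row 2, prepending L[row]:
  step 1: row=2, L[2]='$', prepend. Next row=LF[2]=0
  step 2: row=0, L[0]='m', prepend. Next row=LF[0]=1
  step 3: row=1, L[1]='o', prepend. Next row=LF[1]=5
  step 4: row=5, L[5]='o', prepend. Next row=LF[5]=6
  step 5: row=6, L[6]='o', prepend. Next row=LF[6]=7
  step 6: row=7, L[7]='m', prepend. Next row=LF[7]=4
  step 7: row=4, L[4]='m', prepend. Next row=LF[4]=3
  step 8: row=3, L[3]='m', prepend. Next row=LF[3]=2
Reversed output: mmmooom$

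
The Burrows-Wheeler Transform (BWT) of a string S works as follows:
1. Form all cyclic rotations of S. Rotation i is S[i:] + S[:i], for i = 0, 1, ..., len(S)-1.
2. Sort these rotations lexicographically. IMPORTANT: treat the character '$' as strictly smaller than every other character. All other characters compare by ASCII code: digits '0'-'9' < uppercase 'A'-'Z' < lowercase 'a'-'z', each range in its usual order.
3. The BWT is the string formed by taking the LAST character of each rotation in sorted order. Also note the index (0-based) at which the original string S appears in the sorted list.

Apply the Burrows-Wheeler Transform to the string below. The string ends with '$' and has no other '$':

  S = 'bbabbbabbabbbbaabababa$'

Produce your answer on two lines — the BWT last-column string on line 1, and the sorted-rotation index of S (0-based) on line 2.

All 23 rotations (rotation i = S[i:]+S[:i]):
  rot[0] = bbabbbabbabbbbaabababa$
  rot[1] = babbbabbabbbbaabababa$b
  rot[2] = abbbabbabbbbaabababa$bb
  rot[3] = bbbabbabbbbaabababa$bba
  rot[4] = bbabbabbbbaabababa$bbab
  rot[5] = babbabbbbaabababa$bbabb
  rot[6] = abbabbbbaabababa$bbabbb
  rot[7] = bbabbbbaabababa$bbabbba
  rot[8] = babbbbaabababa$bbabbbab
  rot[9] = abbbbaabababa$bbabbbabb
  rot[10] = bbbbaabababa$bbabbbabba
  rot[11] = bbbaabababa$bbabbbabbab
  rot[12] = bbaabababa$bbabbbabbabb
  rot[13] = baabababa$bbabbbabbabbb
  rot[14] = aabababa$bbabbbabbabbbb
  rot[15] = abababa$bbabbbabbabbbba
  rot[16] = bababa$bbabbbabbabbbbaa
  rot[17] = ababa$bbabbbabbabbbbaab
  rot[18] = baba$bbabbbabbabbbbaaba
  rot[19] = aba$bbabbbabbabbbbaabab
  rot[20] = ba$bbabbbabbabbbbaababa
  rot[21] = a$bbabbbabbabbbbaababab
  rot[22] = $bbabbbabbabbbbaabababa
Sorted (with $ < everything):
  sorted[0] = $bbabbbabbabbbbaabababa  (last char: 'a')
  sorted[1] = a$bbabbbabbabbbbaababab  (last char: 'b')
  sorted[2] = aabababa$bbabbbabbabbbb  (last char: 'b')
  sorted[3] = aba$bbabbbabbabbbbaabab  (last char: 'b')
  sorted[4] = ababa$bbabbbabbabbbbaab  (last char: 'b')
  sorted[5] = abababa$bbabbbabbabbbba  (last char: 'a')
  sorted[6] = abbabbbbaabababa$bbabbb  (last char: 'b')
  sorted[7] = abbbabbabbbbaabababa$bb  (last char: 'b')
  sorted[8] = abbbbaabababa$bbabbbabb  (last char: 'b')
  sorted[9] = ba$bbabbbabbabbbbaababa  (last char: 'a')
  sorted[10] = baabababa$bbabbbabbabbb  (last char: 'b')
  sorted[11] = baba$bbabbbabbabbbbaaba  (last char: 'a')
  sorted[12] = bababa$bbabbbabbabbbbaa  (last char: 'a')
  sorted[13] = babbabbbbaabababa$bbabb  (last char: 'b')
  sorted[14] = babbbabbabbbbaabababa$b  (last char: 'b')
  sorted[15] = babbbbaabababa$bbabbbab  (last char: 'b')
  sorted[16] = bbaabababa$bbabbbabbabb  (last char: 'b')
  sorted[17] = bbabbabbbbaabababa$bbab  (last char: 'b')
  sorted[18] = bbabbbabbabbbbaabababa$  (last char: '$')
  sorted[19] = bbabbbbaabababa$bbabbba  (last char: 'a')
  sorted[20] = bbbaabababa$bbabbbabbab  (last char: 'b')
  sorted[21] = bbbabbabbbbaabababa$bba  (last char: 'a')
  sorted[22] = bbbbaabababa$bbabbbabba  (last char: 'a')
Last column: abbbbabbbabaabbbbb$abaa
Original string S is at sorted index 18

Answer: abbbbabbbabaabbbbb$abaa
18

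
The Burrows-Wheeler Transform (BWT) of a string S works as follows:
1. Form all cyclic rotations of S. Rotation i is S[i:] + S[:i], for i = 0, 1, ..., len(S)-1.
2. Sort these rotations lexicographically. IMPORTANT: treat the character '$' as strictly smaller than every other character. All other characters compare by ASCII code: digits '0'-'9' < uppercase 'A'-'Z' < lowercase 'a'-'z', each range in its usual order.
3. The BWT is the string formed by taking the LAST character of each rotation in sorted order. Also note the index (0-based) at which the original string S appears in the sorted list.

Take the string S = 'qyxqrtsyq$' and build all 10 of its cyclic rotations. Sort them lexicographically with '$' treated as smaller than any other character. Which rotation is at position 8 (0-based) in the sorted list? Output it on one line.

Answer: yq$qyxqrts

Derivation:
All 10 rotations (rotation i = S[i:]+S[:i]):
  rot[0] = qyxqrtsyq$
  rot[1] = yxqrtsyq$q
  rot[2] = xqrtsyq$qy
  rot[3] = qrtsyq$qyx
  rot[4] = rtsyq$qyxq
  rot[5] = tsyq$qyxqr
  rot[6] = syq$qyxqrt
  rot[7] = yq$qyxqrts
  rot[8] = q$qyxqrtsy
  rot[9] = $qyxqrtsyq
Sorted (with $ < everything):
  sorted[0] = $qyxqrtsyq
  sorted[1] = q$qyxqrtsy
  sorted[2] = qrtsyq$qyx
  sorted[3] = qyxqrtsyq$
  sorted[4] = rtsyq$qyxq
  sorted[5] = syq$qyxqrt
  sorted[6] = tsyq$qyxqr
  sorted[7] = xqrtsyq$qy
  sorted[8] = yq$qyxqrts
  sorted[9] = yxqrtsyq$q
sorted[8] = yq$qyxqrts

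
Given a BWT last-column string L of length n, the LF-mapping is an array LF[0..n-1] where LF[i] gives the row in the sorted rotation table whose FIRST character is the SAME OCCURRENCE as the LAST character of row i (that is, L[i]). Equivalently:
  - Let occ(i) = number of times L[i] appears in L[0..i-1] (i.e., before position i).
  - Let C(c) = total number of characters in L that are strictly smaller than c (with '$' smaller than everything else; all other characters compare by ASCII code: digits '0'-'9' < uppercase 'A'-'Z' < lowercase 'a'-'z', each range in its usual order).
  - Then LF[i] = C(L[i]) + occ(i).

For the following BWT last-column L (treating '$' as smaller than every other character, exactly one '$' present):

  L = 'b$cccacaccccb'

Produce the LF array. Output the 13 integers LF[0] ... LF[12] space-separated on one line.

Answer: 3 0 5 6 7 1 8 2 9 10 11 12 4

Derivation:
Char counts: '$':1, 'a':2, 'b':2, 'c':8
C (first-col start): C('$')=0, C('a')=1, C('b')=3, C('c')=5
L[0]='b': occ=0, LF[0]=C('b')+0=3+0=3
L[1]='$': occ=0, LF[1]=C('$')+0=0+0=0
L[2]='c': occ=0, LF[2]=C('c')+0=5+0=5
L[3]='c': occ=1, LF[3]=C('c')+1=5+1=6
L[4]='c': occ=2, LF[4]=C('c')+2=5+2=7
L[5]='a': occ=0, LF[5]=C('a')+0=1+0=1
L[6]='c': occ=3, LF[6]=C('c')+3=5+3=8
L[7]='a': occ=1, LF[7]=C('a')+1=1+1=2
L[8]='c': occ=4, LF[8]=C('c')+4=5+4=9
L[9]='c': occ=5, LF[9]=C('c')+5=5+5=10
L[10]='c': occ=6, LF[10]=C('c')+6=5+6=11
L[11]='c': occ=7, LF[11]=C('c')+7=5+7=12
L[12]='b': occ=1, LF[12]=C('b')+1=3+1=4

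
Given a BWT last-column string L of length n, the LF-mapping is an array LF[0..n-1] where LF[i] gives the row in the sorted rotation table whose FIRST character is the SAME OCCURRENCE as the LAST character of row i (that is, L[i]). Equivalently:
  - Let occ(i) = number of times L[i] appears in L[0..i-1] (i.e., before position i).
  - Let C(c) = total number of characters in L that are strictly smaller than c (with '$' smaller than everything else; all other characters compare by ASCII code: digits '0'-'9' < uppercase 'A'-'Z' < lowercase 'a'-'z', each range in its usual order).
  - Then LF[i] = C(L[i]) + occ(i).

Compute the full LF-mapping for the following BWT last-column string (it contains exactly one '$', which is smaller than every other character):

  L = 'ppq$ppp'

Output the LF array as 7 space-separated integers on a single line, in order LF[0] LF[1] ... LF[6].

Char counts: '$':1, 'p':5, 'q':1
C (first-col start): C('$')=0, C('p')=1, C('q')=6
L[0]='p': occ=0, LF[0]=C('p')+0=1+0=1
L[1]='p': occ=1, LF[1]=C('p')+1=1+1=2
L[2]='q': occ=0, LF[2]=C('q')+0=6+0=6
L[3]='$': occ=0, LF[3]=C('$')+0=0+0=0
L[4]='p': occ=2, LF[4]=C('p')+2=1+2=3
L[5]='p': occ=3, LF[5]=C('p')+3=1+3=4
L[6]='p': occ=4, LF[6]=C('p')+4=1+4=5

Answer: 1 2 6 0 3 4 5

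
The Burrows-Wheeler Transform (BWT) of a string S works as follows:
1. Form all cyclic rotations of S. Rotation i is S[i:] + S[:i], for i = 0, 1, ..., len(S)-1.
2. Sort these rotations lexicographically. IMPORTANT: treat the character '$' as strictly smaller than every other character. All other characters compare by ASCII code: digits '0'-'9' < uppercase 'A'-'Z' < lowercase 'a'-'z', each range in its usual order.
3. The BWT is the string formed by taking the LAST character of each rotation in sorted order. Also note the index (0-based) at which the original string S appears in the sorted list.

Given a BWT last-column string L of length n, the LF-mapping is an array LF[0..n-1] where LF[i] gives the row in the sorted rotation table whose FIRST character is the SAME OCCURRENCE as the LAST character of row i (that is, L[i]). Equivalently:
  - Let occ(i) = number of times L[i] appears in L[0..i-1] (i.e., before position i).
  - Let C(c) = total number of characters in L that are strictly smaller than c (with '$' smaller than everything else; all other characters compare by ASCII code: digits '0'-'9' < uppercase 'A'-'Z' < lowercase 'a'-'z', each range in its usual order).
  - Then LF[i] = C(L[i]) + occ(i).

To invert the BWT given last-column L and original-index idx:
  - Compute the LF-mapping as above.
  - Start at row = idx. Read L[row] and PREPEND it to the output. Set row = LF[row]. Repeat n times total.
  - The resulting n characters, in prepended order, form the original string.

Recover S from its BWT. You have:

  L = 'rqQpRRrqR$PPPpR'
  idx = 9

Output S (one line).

Answer: pPqRRrRRQPqPpr$

Derivation:
LF mapping: 13 11 4 9 5 6 14 12 7 0 1 2 3 10 8
Walk LF starting at row 9, prepending L[row]:
  step 1: row=9, L[9]='$', prepend. Next row=LF[9]=0
  step 2: row=0, L[0]='r', prepend. Next row=LF[0]=13
  step 3: row=13, L[13]='p', prepend. Next row=LF[13]=10
  step 4: row=10, L[10]='P', prepend. Next row=LF[10]=1
  step 5: row=1, L[1]='q', prepend. Next row=LF[1]=11
  step 6: row=11, L[11]='P', prepend. Next row=LF[11]=2
  step 7: row=2, L[2]='Q', prepend. Next row=LF[2]=4
  step 8: row=4, L[4]='R', prepend. Next row=LF[4]=5
  step 9: row=5, L[5]='R', prepend. Next row=LF[5]=6
  step 10: row=6, L[6]='r', prepend. Next row=LF[6]=14
  step 11: row=14, L[14]='R', prepend. Next row=LF[14]=8
  step 12: row=8, L[8]='R', prepend. Next row=LF[8]=7
  step 13: row=7, L[7]='q', prepend. Next row=LF[7]=12
  step 14: row=12, L[12]='P', prepend. Next row=LF[12]=3
  step 15: row=3, L[3]='p', prepend. Next row=LF[3]=9
Reversed output: pPqRRrRRQPqPpr$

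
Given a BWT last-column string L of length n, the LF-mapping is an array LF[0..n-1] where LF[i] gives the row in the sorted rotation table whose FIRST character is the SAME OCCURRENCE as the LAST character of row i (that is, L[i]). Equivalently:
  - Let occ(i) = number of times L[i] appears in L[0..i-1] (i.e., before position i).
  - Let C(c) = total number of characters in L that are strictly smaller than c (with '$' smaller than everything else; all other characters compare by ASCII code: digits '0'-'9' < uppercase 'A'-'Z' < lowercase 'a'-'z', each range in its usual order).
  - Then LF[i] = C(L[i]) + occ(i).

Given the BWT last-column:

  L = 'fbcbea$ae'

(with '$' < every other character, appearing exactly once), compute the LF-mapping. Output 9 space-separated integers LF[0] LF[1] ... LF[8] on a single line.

Answer: 8 3 5 4 6 1 0 2 7

Derivation:
Char counts: '$':1, 'a':2, 'b':2, 'c':1, 'e':2, 'f':1
C (first-col start): C('$')=0, C('a')=1, C('b')=3, C('c')=5, C('e')=6, C('f')=8
L[0]='f': occ=0, LF[0]=C('f')+0=8+0=8
L[1]='b': occ=0, LF[1]=C('b')+0=3+0=3
L[2]='c': occ=0, LF[2]=C('c')+0=5+0=5
L[3]='b': occ=1, LF[3]=C('b')+1=3+1=4
L[4]='e': occ=0, LF[4]=C('e')+0=6+0=6
L[5]='a': occ=0, LF[5]=C('a')+0=1+0=1
L[6]='$': occ=0, LF[6]=C('$')+0=0+0=0
L[7]='a': occ=1, LF[7]=C('a')+1=1+1=2
L[8]='e': occ=1, LF[8]=C('e')+1=6+1=7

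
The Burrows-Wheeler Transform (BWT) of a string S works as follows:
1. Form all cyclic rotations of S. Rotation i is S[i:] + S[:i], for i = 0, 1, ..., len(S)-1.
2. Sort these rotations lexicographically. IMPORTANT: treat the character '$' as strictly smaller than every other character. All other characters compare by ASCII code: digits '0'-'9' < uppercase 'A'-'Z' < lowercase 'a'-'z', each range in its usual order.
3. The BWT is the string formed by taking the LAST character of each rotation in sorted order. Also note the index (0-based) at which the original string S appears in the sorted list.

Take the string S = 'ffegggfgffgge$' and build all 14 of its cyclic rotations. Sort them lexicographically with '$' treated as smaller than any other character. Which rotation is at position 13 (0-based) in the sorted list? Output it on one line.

Answer: gggfgffgge$ffe

Derivation:
All 14 rotations (rotation i = S[i:]+S[:i]):
  rot[0] = ffegggfgffgge$
  rot[1] = fegggfgffgge$f
  rot[2] = egggfgffgge$ff
  rot[3] = gggfgffgge$ffe
  rot[4] = ggfgffgge$ffeg
  rot[5] = gfgffgge$ffegg
  rot[6] = fgffgge$ffeggg
  rot[7] = gffgge$ffegggf
  rot[8] = ffgge$ffegggfg
  rot[9] = fgge$ffegggfgf
  rot[10] = gge$ffegggfgff
  rot[11] = ge$ffegggfgffg
  rot[12] = e$ffegggfgffgg
  rot[13] = $ffegggfgffgge
Sorted (with $ < everything):
  sorted[0] = $ffegggfgffgge
  sorted[1] = e$ffegggfgffgg
  sorted[2] = egggfgffgge$ff
  sorted[3] = fegggfgffgge$f
  sorted[4] = ffegggfgffgge$
  sorted[5] = ffgge$ffegggfg
  sorted[6] = fgffgge$ffeggg
  sorted[7] = fgge$ffegggfgf
  sorted[8] = ge$ffegggfgffg
  sorted[9] = gffgge$ffegggf
  sorted[10] = gfgffgge$ffegg
  sorted[11] = gge$ffegggfgff
  sorted[12] = ggfgffgge$ffeg
  sorted[13] = gggfgffgge$ffe
sorted[13] = gggfgffgge$ffe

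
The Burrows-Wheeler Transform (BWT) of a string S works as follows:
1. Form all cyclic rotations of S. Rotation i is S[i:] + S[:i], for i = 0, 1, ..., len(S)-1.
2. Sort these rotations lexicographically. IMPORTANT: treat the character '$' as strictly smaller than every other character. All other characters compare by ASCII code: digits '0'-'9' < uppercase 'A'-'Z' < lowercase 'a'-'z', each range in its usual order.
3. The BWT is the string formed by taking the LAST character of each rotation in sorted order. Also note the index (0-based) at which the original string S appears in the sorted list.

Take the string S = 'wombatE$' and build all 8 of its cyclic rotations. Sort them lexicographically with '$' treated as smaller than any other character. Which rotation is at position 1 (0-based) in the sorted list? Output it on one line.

Answer: E$wombat

Derivation:
All 8 rotations (rotation i = S[i:]+S[:i]):
  rot[0] = wombatE$
  rot[1] = ombatE$w
  rot[2] = mbatE$wo
  rot[3] = batE$wom
  rot[4] = atE$womb
  rot[5] = tE$womba
  rot[6] = E$wombat
  rot[7] = $wombatE
Sorted (with $ < everything):
  sorted[0] = $wombatE
  sorted[1] = E$wombat
  sorted[2] = atE$womb
  sorted[3] = batE$wom
  sorted[4] = mbatE$wo
  sorted[5] = ombatE$w
  sorted[6] = tE$womba
  sorted[7] = wombatE$
sorted[1] = E$wombat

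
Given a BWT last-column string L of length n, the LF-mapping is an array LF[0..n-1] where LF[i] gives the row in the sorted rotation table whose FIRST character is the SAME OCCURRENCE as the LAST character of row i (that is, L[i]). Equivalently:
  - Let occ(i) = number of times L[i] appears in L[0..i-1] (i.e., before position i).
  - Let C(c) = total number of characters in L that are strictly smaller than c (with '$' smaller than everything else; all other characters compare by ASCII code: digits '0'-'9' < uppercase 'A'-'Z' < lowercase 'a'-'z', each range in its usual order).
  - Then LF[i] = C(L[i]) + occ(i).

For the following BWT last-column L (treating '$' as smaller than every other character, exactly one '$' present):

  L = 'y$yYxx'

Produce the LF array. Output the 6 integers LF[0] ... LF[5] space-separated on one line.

Char counts: '$':1, 'Y':1, 'x':2, 'y':2
C (first-col start): C('$')=0, C('Y')=1, C('x')=2, C('y')=4
L[0]='y': occ=0, LF[0]=C('y')+0=4+0=4
L[1]='$': occ=0, LF[1]=C('$')+0=0+0=0
L[2]='y': occ=1, LF[2]=C('y')+1=4+1=5
L[3]='Y': occ=0, LF[3]=C('Y')+0=1+0=1
L[4]='x': occ=0, LF[4]=C('x')+0=2+0=2
L[5]='x': occ=1, LF[5]=C('x')+1=2+1=3

Answer: 4 0 5 1 2 3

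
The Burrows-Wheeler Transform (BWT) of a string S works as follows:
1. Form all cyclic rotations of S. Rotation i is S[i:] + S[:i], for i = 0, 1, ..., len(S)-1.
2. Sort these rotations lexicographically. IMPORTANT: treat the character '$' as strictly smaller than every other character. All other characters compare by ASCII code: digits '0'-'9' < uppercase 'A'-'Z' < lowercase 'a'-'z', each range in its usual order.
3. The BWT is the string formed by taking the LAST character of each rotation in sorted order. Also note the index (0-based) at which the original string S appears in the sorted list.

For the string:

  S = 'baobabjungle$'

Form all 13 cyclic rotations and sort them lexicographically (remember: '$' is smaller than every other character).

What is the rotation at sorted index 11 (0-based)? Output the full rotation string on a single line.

All 13 rotations (rotation i = S[i:]+S[:i]):
  rot[0] = baobabjungle$
  rot[1] = aobabjungle$b
  rot[2] = obabjungle$ba
  rot[3] = babjungle$bao
  rot[4] = abjungle$baob
  rot[5] = bjungle$baoba
  rot[6] = jungle$baobab
  rot[7] = ungle$baobabj
  rot[8] = ngle$baobabju
  rot[9] = gle$baobabjun
  rot[10] = le$baobabjung
  rot[11] = e$baobabjungl
  rot[12] = $baobabjungle
Sorted (with $ < everything):
  sorted[0] = $baobabjungle
  sorted[1] = abjungle$baob
  sorted[2] = aobabjungle$b
  sorted[3] = babjungle$bao
  sorted[4] = baobabjungle$
  sorted[5] = bjungle$baoba
  sorted[6] = e$baobabjungl
  sorted[7] = gle$baobabjun
  sorted[8] = jungle$baobab
  sorted[9] = le$baobabjung
  sorted[10] = ngle$baobabju
  sorted[11] = obabjungle$ba
  sorted[12] = ungle$baobabj
sorted[11] = obabjungle$ba

Answer: obabjungle$ba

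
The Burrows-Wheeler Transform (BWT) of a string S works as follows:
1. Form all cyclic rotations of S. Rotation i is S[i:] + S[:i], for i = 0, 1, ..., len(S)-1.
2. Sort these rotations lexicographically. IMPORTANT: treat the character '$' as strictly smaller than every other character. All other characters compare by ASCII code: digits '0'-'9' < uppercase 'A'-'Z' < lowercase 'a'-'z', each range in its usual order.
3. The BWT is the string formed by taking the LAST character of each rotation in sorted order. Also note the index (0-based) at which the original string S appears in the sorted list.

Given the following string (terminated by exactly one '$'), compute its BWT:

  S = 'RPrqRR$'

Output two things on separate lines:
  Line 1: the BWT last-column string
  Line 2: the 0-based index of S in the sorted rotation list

Answer: RRR$qrP
3

Derivation:
All 7 rotations (rotation i = S[i:]+S[:i]):
  rot[0] = RPrqRR$
  rot[1] = PrqRR$R
  rot[2] = rqRR$RP
  rot[3] = qRR$RPr
  rot[4] = RR$RPrq
  rot[5] = R$RPrqR
  rot[6] = $RPrqRR
Sorted (with $ < everything):
  sorted[0] = $RPrqRR  (last char: 'R')
  sorted[1] = PrqRR$R  (last char: 'R')
  sorted[2] = R$RPrqR  (last char: 'R')
  sorted[3] = RPrqRR$  (last char: '$')
  sorted[4] = RR$RPrq  (last char: 'q')
  sorted[5] = qRR$RPr  (last char: 'r')
  sorted[6] = rqRR$RP  (last char: 'P')
Last column: RRR$qrP
Original string S is at sorted index 3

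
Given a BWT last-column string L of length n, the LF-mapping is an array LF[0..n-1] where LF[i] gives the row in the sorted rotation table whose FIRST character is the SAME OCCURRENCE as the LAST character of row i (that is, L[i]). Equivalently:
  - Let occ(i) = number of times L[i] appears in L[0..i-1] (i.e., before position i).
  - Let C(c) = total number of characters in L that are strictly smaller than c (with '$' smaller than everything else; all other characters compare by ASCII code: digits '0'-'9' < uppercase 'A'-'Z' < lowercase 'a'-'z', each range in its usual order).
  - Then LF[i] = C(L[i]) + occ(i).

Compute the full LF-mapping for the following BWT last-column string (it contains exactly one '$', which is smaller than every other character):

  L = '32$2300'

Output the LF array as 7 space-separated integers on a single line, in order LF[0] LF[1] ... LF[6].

Answer: 5 3 0 4 6 1 2

Derivation:
Char counts: '$':1, '0':2, '2':2, '3':2
C (first-col start): C('$')=0, C('0')=1, C('2')=3, C('3')=5
L[0]='3': occ=0, LF[0]=C('3')+0=5+0=5
L[1]='2': occ=0, LF[1]=C('2')+0=3+0=3
L[2]='$': occ=0, LF[2]=C('$')+0=0+0=0
L[3]='2': occ=1, LF[3]=C('2')+1=3+1=4
L[4]='3': occ=1, LF[4]=C('3')+1=5+1=6
L[5]='0': occ=0, LF[5]=C('0')+0=1+0=1
L[6]='0': occ=1, LF[6]=C('0')+1=1+1=2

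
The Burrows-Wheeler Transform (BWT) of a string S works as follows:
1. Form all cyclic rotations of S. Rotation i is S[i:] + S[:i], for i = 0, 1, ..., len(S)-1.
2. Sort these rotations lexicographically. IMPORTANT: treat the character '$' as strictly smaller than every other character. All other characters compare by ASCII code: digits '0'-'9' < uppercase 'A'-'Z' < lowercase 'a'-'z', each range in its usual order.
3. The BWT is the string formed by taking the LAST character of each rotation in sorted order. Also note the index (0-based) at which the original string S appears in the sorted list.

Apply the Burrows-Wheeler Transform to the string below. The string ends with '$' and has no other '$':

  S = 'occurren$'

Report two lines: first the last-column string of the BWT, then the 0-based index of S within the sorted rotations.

All 9 rotations (rotation i = S[i:]+S[:i]):
  rot[0] = occurren$
  rot[1] = ccurren$o
  rot[2] = curren$oc
  rot[3] = urren$occ
  rot[4] = rren$occu
  rot[5] = ren$occur
  rot[6] = en$occurr
  rot[7] = n$occurre
  rot[8] = $occurren
Sorted (with $ < everything):
  sorted[0] = $occurren  (last char: 'n')
  sorted[1] = ccurren$o  (last char: 'o')
  sorted[2] = curren$oc  (last char: 'c')
  sorted[3] = en$occurr  (last char: 'r')
  sorted[4] = n$occurre  (last char: 'e')
  sorted[5] = occurren$  (last char: '$')
  sorted[6] = ren$occur  (last char: 'r')
  sorted[7] = rren$occu  (last char: 'u')
  sorted[8] = urren$occ  (last char: 'c')
Last column: nocre$ruc
Original string S is at sorted index 5

Answer: nocre$ruc
5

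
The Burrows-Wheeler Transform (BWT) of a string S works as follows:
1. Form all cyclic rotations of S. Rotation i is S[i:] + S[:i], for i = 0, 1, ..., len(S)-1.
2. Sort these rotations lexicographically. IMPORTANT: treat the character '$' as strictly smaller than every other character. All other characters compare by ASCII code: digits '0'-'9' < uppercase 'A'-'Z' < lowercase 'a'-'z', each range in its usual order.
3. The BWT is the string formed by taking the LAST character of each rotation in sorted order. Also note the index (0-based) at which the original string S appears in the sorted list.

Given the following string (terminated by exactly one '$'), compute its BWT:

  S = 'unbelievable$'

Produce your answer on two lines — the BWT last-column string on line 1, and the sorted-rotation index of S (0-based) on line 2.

All 13 rotations (rotation i = S[i:]+S[:i]):
  rot[0] = unbelievable$
  rot[1] = nbelievable$u
  rot[2] = believable$un
  rot[3] = elievable$unb
  rot[4] = lievable$unbe
  rot[5] = ievable$unbel
  rot[6] = evable$unbeli
  rot[7] = vable$unbelie
  rot[8] = able$unbeliev
  rot[9] = ble$unbelieva
  rot[10] = le$unbelievab
  rot[11] = e$unbelievabl
  rot[12] = $unbelievable
Sorted (with $ < everything):
  sorted[0] = $unbelievable  (last char: 'e')
  sorted[1] = able$unbeliev  (last char: 'v')
  sorted[2] = believable$un  (last char: 'n')
  sorted[3] = ble$unbelieva  (last char: 'a')
  sorted[4] = e$unbelievabl  (last char: 'l')
  sorted[5] = elievable$unb  (last char: 'b')
  sorted[6] = evable$unbeli  (last char: 'i')
  sorted[7] = ievable$unbel  (last char: 'l')
  sorted[8] = le$unbelievab  (last char: 'b')
  sorted[9] = lievable$unbe  (last char: 'e')
  sorted[10] = nbelievable$u  (last char: 'u')
  sorted[11] = unbelievable$  (last char: '$')
  sorted[12] = vable$unbelie  (last char: 'e')
Last column: evnalbilbeu$e
Original string S is at sorted index 11

Answer: evnalbilbeu$e
11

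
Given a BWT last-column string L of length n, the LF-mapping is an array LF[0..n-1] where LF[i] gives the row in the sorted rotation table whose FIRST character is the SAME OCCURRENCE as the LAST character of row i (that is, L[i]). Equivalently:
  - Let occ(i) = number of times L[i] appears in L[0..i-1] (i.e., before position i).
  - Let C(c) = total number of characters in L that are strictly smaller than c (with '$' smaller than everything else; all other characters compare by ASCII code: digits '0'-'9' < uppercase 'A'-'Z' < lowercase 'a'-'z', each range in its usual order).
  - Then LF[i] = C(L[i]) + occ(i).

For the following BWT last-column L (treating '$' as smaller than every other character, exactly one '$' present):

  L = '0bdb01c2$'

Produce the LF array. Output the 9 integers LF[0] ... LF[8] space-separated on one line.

Answer: 1 5 8 6 2 3 7 4 0

Derivation:
Char counts: '$':1, '0':2, '1':1, '2':1, 'b':2, 'c':1, 'd':1
C (first-col start): C('$')=0, C('0')=1, C('1')=3, C('2')=4, C('b')=5, C('c')=7, C('d')=8
L[0]='0': occ=0, LF[0]=C('0')+0=1+0=1
L[1]='b': occ=0, LF[1]=C('b')+0=5+0=5
L[2]='d': occ=0, LF[2]=C('d')+0=8+0=8
L[3]='b': occ=1, LF[3]=C('b')+1=5+1=6
L[4]='0': occ=1, LF[4]=C('0')+1=1+1=2
L[5]='1': occ=0, LF[5]=C('1')+0=3+0=3
L[6]='c': occ=0, LF[6]=C('c')+0=7+0=7
L[7]='2': occ=0, LF[7]=C('2')+0=4+0=4
L[8]='$': occ=0, LF[8]=C('$')+0=0+0=0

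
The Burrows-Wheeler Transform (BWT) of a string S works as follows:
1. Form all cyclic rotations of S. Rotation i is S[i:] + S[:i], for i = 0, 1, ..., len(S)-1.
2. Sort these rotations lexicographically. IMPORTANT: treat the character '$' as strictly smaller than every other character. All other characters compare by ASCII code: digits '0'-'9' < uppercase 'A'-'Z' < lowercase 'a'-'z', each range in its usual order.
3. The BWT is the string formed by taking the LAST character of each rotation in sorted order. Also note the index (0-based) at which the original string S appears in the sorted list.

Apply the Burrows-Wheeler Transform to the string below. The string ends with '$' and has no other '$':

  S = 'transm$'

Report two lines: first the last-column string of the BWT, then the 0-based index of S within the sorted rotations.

All 7 rotations (rotation i = S[i:]+S[:i]):
  rot[0] = transm$
  rot[1] = ransm$t
  rot[2] = ansm$tr
  rot[3] = nsm$tra
  rot[4] = sm$tran
  rot[5] = m$trans
  rot[6] = $transm
Sorted (with $ < everything):
  sorted[0] = $transm  (last char: 'm')
  sorted[1] = ansm$tr  (last char: 'r')
  sorted[2] = m$trans  (last char: 's')
  sorted[3] = nsm$tra  (last char: 'a')
  sorted[4] = ransm$t  (last char: 't')
  sorted[5] = sm$tran  (last char: 'n')
  sorted[6] = transm$  (last char: '$')
Last column: mrsatn$
Original string S is at sorted index 6

Answer: mrsatn$
6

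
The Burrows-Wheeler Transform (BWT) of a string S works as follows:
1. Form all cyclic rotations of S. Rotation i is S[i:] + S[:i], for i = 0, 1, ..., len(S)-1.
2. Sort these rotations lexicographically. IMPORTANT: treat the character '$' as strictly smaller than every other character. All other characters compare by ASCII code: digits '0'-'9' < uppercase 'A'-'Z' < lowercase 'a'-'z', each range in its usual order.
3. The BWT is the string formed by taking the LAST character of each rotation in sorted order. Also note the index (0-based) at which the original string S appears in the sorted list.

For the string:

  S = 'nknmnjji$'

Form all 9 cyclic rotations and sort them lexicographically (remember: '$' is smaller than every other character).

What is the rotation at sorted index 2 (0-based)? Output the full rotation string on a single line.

All 9 rotations (rotation i = S[i:]+S[:i]):
  rot[0] = nknmnjji$
  rot[1] = knmnjji$n
  rot[2] = nmnjji$nk
  rot[3] = mnjji$nkn
  rot[4] = njji$nknm
  rot[5] = jji$nknmn
  rot[6] = ji$nknmnj
  rot[7] = i$nknmnjj
  rot[8] = $nknmnjji
Sorted (with $ < everything):
  sorted[0] = $nknmnjji
  sorted[1] = i$nknmnjj
  sorted[2] = ji$nknmnj
  sorted[3] = jji$nknmn
  sorted[4] = knmnjji$n
  sorted[5] = mnjji$nkn
  sorted[6] = njji$nknm
  sorted[7] = nknmnjji$
  sorted[8] = nmnjji$nk
sorted[2] = ji$nknmnj

Answer: ji$nknmnj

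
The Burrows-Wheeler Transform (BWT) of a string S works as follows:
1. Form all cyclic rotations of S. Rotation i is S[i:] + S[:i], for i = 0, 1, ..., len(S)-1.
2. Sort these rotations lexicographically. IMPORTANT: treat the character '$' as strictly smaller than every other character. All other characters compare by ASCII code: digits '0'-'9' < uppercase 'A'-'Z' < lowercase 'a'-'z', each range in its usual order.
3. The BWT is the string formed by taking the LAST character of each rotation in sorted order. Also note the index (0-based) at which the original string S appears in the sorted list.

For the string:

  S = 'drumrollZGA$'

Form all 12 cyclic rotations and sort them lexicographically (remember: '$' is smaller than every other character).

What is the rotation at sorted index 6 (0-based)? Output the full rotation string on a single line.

All 12 rotations (rotation i = S[i:]+S[:i]):
  rot[0] = drumrollZGA$
  rot[1] = rumrollZGA$d
  rot[2] = umrollZGA$dr
  rot[3] = mrollZGA$dru
  rot[4] = rollZGA$drum
  rot[5] = ollZGA$drumr
  rot[6] = llZGA$drumro
  rot[7] = lZGA$drumrol
  rot[8] = ZGA$drumroll
  rot[9] = GA$drumrollZ
  rot[10] = A$drumrollZG
  rot[11] = $drumrollZGA
Sorted (with $ < everything):
  sorted[0] = $drumrollZGA
  sorted[1] = A$drumrollZG
  sorted[2] = GA$drumrollZ
  sorted[3] = ZGA$drumroll
  sorted[4] = drumrollZGA$
  sorted[5] = lZGA$drumrol
  sorted[6] = llZGA$drumro
  sorted[7] = mrollZGA$dru
  sorted[8] = ollZGA$drumr
  sorted[9] = rollZGA$drum
  sorted[10] = rumrollZGA$d
  sorted[11] = umrollZGA$dr
sorted[6] = llZGA$drumro

Answer: llZGA$drumro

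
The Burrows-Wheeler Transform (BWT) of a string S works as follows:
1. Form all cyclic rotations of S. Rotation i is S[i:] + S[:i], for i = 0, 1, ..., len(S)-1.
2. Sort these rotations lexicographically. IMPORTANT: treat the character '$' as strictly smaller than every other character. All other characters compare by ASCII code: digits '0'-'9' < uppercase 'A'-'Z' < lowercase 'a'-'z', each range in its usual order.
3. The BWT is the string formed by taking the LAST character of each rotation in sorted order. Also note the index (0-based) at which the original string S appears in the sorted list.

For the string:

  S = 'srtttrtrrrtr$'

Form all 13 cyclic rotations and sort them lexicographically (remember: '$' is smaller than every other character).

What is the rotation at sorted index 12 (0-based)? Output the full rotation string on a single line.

Answer: tttrtrrrtr$sr

Derivation:
All 13 rotations (rotation i = S[i:]+S[:i]):
  rot[0] = srtttrtrrrtr$
  rot[1] = rtttrtrrrtr$s
  rot[2] = tttrtrrrtr$sr
  rot[3] = ttrtrrrtr$srt
  rot[4] = trtrrrtr$srtt
  rot[5] = rtrrrtr$srttt
  rot[6] = trrrtr$srtttr
  rot[7] = rrrtr$srtttrt
  rot[8] = rrtr$srtttrtr
  rot[9] = rtr$srtttrtrr
  rot[10] = tr$srtttrtrrr
  rot[11] = r$srtttrtrrrt
  rot[12] = $srtttrtrrrtr
Sorted (with $ < everything):
  sorted[0] = $srtttrtrrrtr
  sorted[1] = r$srtttrtrrrt
  sorted[2] = rrrtr$srtttrt
  sorted[3] = rrtr$srtttrtr
  sorted[4] = rtr$srtttrtrr
  sorted[5] = rtrrrtr$srttt
  sorted[6] = rtttrtrrrtr$s
  sorted[7] = srtttrtrrrtr$
  sorted[8] = tr$srtttrtrrr
  sorted[9] = trrrtr$srtttr
  sorted[10] = trtrrrtr$srtt
  sorted[11] = ttrtrrrtr$srt
  sorted[12] = tttrtrrrtr$sr
sorted[12] = tttrtrrrtr$sr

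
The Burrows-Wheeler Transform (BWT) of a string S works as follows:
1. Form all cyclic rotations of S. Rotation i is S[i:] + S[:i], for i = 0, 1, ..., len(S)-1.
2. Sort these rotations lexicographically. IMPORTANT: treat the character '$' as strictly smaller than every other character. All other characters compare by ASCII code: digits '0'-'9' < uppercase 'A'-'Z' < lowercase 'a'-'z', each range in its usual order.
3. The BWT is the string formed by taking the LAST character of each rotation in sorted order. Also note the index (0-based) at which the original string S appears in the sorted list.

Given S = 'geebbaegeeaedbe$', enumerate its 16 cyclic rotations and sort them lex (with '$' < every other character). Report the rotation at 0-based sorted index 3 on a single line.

Answer: baegeeaedbe$geeb

Derivation:
All 16 rotations (rotation i = S[i:]+S[:i]):
  rot[0] = geebbaegeeaedbe$
  rot[1] = eebbaegeeaedbe$g
  rot[2] = ebbaegeeaedbe$ge
  rot[3] = bbaegeeaedbe$gee
  rot[4] = baegeeaedbe$geeb
  rot[5] = aegeeaedbe$geebb
  rot[6] = egeeaedbe$geebba
  rot[7] = geeaedbe$geebbae
  rot[8] = eeaedbe$geebbaeg
  rot[9] = eaedbe$geebbaege
  rot[10] = aedbe$geebbaegee
  rot[11] = edbe$geebbaegeea
  rot[12] = dbe$geebbaegeeae
  rot[13] = be$geebbaegeeaed
  rot[14] = e$geebbaegeeaedb
  rot[15] = $geebbaegeeaedbe
Sorted (with $ < everything):
  sorted[0] = $geebbaegeeaedbe
  sorted[1] = aedbe$geebbaegee
  sorted[2] = aegeeaedbe$geebb
  sorted[3] = baegeeaedbe$geeb
  sorted[4] = bbaegeeaedbe$gee
  sorted[5] = be$geebbaegeeaed
  sorted[6] = dbe$geebbaegeeae
  sorted[7] = e$geebbaegeeaedb
  sorted[8] = eaedbe$geebbaege
  sorted[9] = ebbaegeeaedbe$ge
  sorted[10] = edbe$geebbaegeea
  sorted[11] = eeaedbe$geebbaeg
  sorted[12] = eebbaegeeaedbe$g
  sorted[13] = egeeaedbe$geebba
  sorted[14] = geeaedbe$geebbae
  sorted[15] = geebbaegeeaedbe$
sorted[3] = baegeeaedbe$geeb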